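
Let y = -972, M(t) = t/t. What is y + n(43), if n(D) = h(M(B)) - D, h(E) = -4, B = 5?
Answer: -1019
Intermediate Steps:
M(t) = 1
n(D) = -4 - D
y + n(43) = -972 + (-4 - 1*43) = -972 + (-4 - 43) = -972 - 47 = -1019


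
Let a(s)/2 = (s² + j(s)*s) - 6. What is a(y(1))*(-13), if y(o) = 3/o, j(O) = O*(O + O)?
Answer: -1482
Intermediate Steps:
j(O) = 2*O² (j(O) = O*(2*O) = 2*O²)
a(s) = -12 + 2*s² + 4*s³ (a(s) = 2*((s² + (2*s²)*s) - 6) = 2*((s² + 2*s³) - 6) = 2*(-6 + s² + 2*s³) = -12 + 2*s² + 4*s³)
a(y(1))*(-13) = (-12 + 2*(3/1)² + 4*(3/1)³)*(-13) = (-12 + 2*(3*1)² + 4*(3*1)³)*(-13) = (-12 + 2*3² + 4*3³)*(-13) = (-12 + 2*9 + 4*27)*(-13) = (-12 + 18 + 108)*(-13) = 114*(-13) = -1482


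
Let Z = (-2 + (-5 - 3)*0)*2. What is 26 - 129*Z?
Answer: 542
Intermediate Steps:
Z = -4 (Z = (-2 - 8*0)*2 = (-2 + 0)*2 = -2*2 = -4)
26 - 129*Z = 26 - 129*(-4) = 26 + 516 = 542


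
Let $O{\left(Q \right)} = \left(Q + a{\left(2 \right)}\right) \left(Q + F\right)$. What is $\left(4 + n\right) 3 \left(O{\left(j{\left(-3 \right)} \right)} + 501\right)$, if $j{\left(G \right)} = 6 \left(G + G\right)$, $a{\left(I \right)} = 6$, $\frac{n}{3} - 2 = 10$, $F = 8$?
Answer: $160920$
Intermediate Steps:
$n = 36$ ($n = 6 + 3 \cdot 10 = 6 + 30 = 36$)
$j{\left(G \right)} = 12 G$ ($j{\left(G \right)} = 6 \cdot 2 G = 12 G$)
$O{\left(Q \right)} = \left(6 + Q\right) \left(8 + Q\right)$ ($O{\left(Q \right)} = \left(Q + 6\right) \left(Q + 8\right) = \left(6 + Q\right) \left(8 + Q\right)$)
$\left(4 + n\right) 3 \left(O{\left(j{\left(-3 \right)} \right)} + 501\right) = \left(4 + 36\right) 3 \left(\left(48 + \left(12 \left(-3\right)\right)^{2} + 14 \cdot 12 \left(-3\right)\right) + 501\right) = 40 \cdot 3 \left(\left(48 + \left(-36\right)^{2} + 14 \left(-36\right)\right) + 501\right) = 120 \left(\left(48 + 1296 - 504\right) + 501\right) = 120 \left(840 + 501\right) = 120 \cdot 1341 = 160920$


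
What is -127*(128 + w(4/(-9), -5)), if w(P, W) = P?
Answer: -145796/9 ≈ -16200.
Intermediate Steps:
-127*(128 + w(4/(-9), -5)) = -127*(128 + 4/(-9)) = -127*(128 + 4*(-1/9)) = -127*(128 - 4/9) = -127*1148/9 = -145796/9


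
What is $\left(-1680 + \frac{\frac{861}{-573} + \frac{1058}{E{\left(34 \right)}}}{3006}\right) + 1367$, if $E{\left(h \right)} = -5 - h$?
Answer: $- \frac{7008813493}{22391694} \approx -313.01$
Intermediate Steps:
$\left(-1680 + \frac{\frac{861}{-573} + \frac{1058}{E{\left(34 \right)}}}{3006}\right) + 1367 = \left(-1680 + \frac{\frac{861}{-573} + \frac{1058}{-5 - 34}}{3006}\right) + 1367 = \left(-1680 + \left(861 \left(- \frac{1}{573}\right) + \frac{1058}{-5 - 34}\right) \frac{1}{3006}\right) + 1367 = \left(-1680 + \left(- \frac{287}{191} + \frac{1058}{-39}\right) \frac{1}{3006}\right) + 1367 = \left(-1680 + \left(- \frac{287}{191} + 1058 \left(- \frac{1}{39}\right)\right) \frac{1}{3006}\right) + 1367 = \left(-1680 + \left(- \frac{287}{191} - \frac{1058}{39}\right) \frac{1}{3006}\right) + 1367 = \left(-1680 - \frac{213271}{22391694}\right) + 1367 = - \frac{37618259191}{22391694} + 1367 = - \frac{7008813493}{22391694}$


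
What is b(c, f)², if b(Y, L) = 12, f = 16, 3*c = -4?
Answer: 144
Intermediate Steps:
c = -4/3 (c = (⅓)*(-4) = -4/3 ≈ -1.3333)
b(c, f)² = 12² = 144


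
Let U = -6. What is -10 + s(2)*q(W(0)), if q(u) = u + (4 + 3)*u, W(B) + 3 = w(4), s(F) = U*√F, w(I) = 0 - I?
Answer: -10 + 336*√2 ≈ 465.18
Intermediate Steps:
w(I) = -I
s(F) = -6*√F
W(B) = -7 (W(B) = -3 - 1*4 = -3 - 4 = -7)
q(u) = 8*u (q(u) = u + 7*u = 8*u)
-10 + s(2)*q(W(0)) = -10 + (-6*√2)*(8*(-7)) = -10 - 6*√2*(-56) = -10 + 336*√2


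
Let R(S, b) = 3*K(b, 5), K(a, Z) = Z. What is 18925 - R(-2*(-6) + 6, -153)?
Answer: 18910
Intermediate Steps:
R(S, b) = 15 (R(S, b) = 3*5 = 15)
18925 - R(-2*(-6) + 6, -153) = 18925 - 1*15 = 18925 - 15 = 18910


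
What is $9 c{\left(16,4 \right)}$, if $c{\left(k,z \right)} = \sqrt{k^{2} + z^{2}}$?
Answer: $36 \sqrt{17} \approx 148.43$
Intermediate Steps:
$9 c{\left(16,4 \right)} = 9 \sqrt{16^{2} + 4^{2}} = 9 \sqrt{256 + 16} = 9 \sqrt{272} = 9 \cdot 4 \sqrt{17} = 36 \sqrt{17}$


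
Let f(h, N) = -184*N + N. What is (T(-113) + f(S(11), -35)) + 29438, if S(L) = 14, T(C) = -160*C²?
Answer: -2007197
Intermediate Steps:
f(h, N) = -183*N
(T(-113) + f(S(11), -35)) + 29438 = (-160*(-113)² - 183*(-35)) + 29438 = (-160*12769 + 6405) + 29438 = (-2043040 + 6405) + 29438 = -2036635 + 29438 = -2007197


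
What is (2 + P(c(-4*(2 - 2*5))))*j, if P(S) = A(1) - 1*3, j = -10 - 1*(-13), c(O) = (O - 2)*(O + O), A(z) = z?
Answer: 0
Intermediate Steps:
c(O) = 2*O*(-2 + O) (c(O) = (-2 + O)*(2*O) = 2*O*(-2 + O))
j = 3 (j = -10 + 13 = 3)
P(S) = -2 (P(S) = 1 - 1*3 = 1 - 3 = -2)
(2 + P(c(-4*(2 - 2*5))))*j = (2 - 2)*3 = 0*3 = 0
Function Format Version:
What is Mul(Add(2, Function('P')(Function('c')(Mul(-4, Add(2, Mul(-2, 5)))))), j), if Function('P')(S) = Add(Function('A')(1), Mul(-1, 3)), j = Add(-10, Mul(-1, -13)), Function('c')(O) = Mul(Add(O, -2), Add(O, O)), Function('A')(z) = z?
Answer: 0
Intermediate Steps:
Function('c')(O) = Mul(2, O, Add(-2, O)) (Function('c')(O) = Mul(Add(-2, O), Mul(2, O)) = Mul(2, O, Add(-2, O)))
j = 3 (j = Add(-10, 13) = 3)
Function('P')(S) = -2 (Function('P')(S) = Add(1, Mul(-1, 3)) = Add(1, -3) = -2)
Mul(Add(2, Function('P')(Function('c')(Mul(-4, Add(2, Mul(-2, 5)))))), j) = Mul(Add(2, -2), 3) = Mul(0, 3) = 0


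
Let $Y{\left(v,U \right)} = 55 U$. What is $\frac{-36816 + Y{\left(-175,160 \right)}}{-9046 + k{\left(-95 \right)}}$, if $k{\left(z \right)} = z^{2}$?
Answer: $\frac{28016}{21} \approx 1334.1$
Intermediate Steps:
$\frac{-36816 + Y{\left(-175,160 \right)}}{-9046 + k{\left(-95 \right)}} = \frac{-36816 + 55 \cdot 160}{-9046 + \left(-95\right)^{2}} = \frac{-36816 + 8800}{-9046 + 9025} = - \frac{28016}{-21} = \left(-28016\right) \left(- \frac{1}{21}\right) = \frac{28016}{21}$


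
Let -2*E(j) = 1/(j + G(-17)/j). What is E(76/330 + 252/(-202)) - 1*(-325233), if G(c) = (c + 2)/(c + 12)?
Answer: 364435744543647/1120536979 ≈ 3.2523e+5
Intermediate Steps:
G(c) = (2 + c)/(12 + c)
E(j) = -1/(2*(j + 3/j)) (E(j) = -1/(2*(j + ((2 - 17)/(12 - 17))/j)) = -1/(2*(j + (-15/(-5))/j)) = -1/(2*(j + (-⅕*(-15))/j)) = -1/(2*(j + 3/j)))
E(76/330 + 252/(-202)) - 1*(-325233) = -(76/330 + 252/(-202))/(6 + 2*(76/330 + 252/(-202))²) - 1*(-325233) = -(76*(1/330) + 252*(-1/202))/(6 + 2*(76*(1/330) + 252*(-1/202))²) + 325233 = -(38/165 - 126/101)/(6 + 2*(38/165 - 126/101)²) + 325233 = -1*(-16952/16665)/(6 + 2*(-16952/16665)²) + 325233 = -1*(-16952/16665)/(6 + 2*(287370304/277722225)) + 325233 = -1*(-16952/16665)/(6 + 574740608/277722225) + 325233 = -1*(-16952/16665)/2241073958/277722225 + 325233 = -1*(-16952/16665)*277722225/2241073958 + 325233 = 141252540/1120536979 + 325233 = 364435744543647/1120536979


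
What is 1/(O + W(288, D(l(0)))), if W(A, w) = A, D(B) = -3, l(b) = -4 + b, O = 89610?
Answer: 1/89898 ≈ 1.1124e-5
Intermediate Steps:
1/(O + W(288, D(l(0)))) = 1/(89610 + 288) = 1/89898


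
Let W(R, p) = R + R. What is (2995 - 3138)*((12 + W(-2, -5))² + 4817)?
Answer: -697983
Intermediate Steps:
W(R, p) = 2*R
(2995 - 3138)*((12 + W(-2, -5))² + 4817) = (2995 - 3138)*((12 + 2*(-2))² + 4817) = -143*((12 - 4)² + 4817) = -143*(8² + 4817) = -143*(64 + 4817) = -143*4881 = -697983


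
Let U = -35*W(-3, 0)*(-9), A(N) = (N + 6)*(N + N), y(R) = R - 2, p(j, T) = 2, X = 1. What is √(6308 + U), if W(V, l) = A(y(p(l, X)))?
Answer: 2*√1577 ≈ 79.423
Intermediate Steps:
y(R) = -2 + R
A(N) = 2*N*(6 + N) (A(N) = (6 + N)*(2*N) = 2*N*(6 + N))
W(V, l) = 0 (W(V, l) = 2*(-2 + 2)*(6 + (-2 + 2)) = 2*0*(6 + 0) = 2*0*6 = 0)
U = 0 (U = -35*0*(-9) = 0*(-9) = 0)
√(6308 + U) = √(6308 + 0) = √6308 = 2*√1577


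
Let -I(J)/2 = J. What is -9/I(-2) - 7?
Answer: -37/4 ≈ -9.2500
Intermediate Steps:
I(J) = -2*J
-9/I(-2) - 7 = -9/(-2*(-2)) - 7 = -9/4 - 7 = -37/4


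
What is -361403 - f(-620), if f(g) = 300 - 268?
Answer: -361435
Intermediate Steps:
f(g) = 32
-361403 - f(-620) = -361403 - 1*32 = -361403 - 32 = -361435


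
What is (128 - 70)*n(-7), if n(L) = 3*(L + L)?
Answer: -2436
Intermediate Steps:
n(L) = 6*L (n(L) = 3*(2*L) = 6*L)
(128 - 70)*n(-7) = (128 - 70)*(6*(-7)) = 58*(-42) = -2436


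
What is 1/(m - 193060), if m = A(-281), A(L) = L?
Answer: -1/193341 ≈ -5.1722e-6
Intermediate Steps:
m = -281
1/(m - 193060) = 1/(-281 - 193060) = 1/(-193341) = -1/193341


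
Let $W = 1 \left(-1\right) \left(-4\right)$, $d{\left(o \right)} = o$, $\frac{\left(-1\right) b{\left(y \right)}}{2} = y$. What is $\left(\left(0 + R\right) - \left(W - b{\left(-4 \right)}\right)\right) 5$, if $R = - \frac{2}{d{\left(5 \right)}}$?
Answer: $18$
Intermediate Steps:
$b{\left(y \right)} = - 2 y$
$W = 4$ ($W = \left(-1\right) \left(-4\right) = 4$)
$R = - \frac{2}{5} \approx -0.4$
$\left(\left(0 + R\right) - \left(W - b{\left(-4 \right)}\right)\right) 5 = \left(\left(0 - \frac{2}{5}\right) - -4\right) 5 = \left(- \frac{2}{5} + \left(8 - 4\right)\right) 5 = \left(- \frac{2}{5} + 4\right) 5 = \frac{18}{5} \cdot 5 = 18$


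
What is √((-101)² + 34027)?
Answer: 2*√11057 ≈ 210.30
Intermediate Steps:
√((-101)² + 34027) = √(10201 + 34027) = √44228 = 2*√11057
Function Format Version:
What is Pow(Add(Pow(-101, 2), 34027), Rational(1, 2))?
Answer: Mul(2, Pow(11057, Rational(1, 2))) ≈ 210.30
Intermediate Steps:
Pow(Add(Pow(-101, 2), 34027), Rational(1, 2)) = Pow(Add(10201, 34027), Rational(1, 2)) = Pow(44228, Rational(1, 2)) = Mul(2, Pow(11057, Rational(1, 2)))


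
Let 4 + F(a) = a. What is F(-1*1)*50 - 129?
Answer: -379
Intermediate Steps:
F(a) = -4 + a
F(-1*1)*50 - 129 = (-4 - 1*1)*50 - 129 = (-4 - 1)*50 - 129 = -5*50 - 129 = -250 - 129 = -379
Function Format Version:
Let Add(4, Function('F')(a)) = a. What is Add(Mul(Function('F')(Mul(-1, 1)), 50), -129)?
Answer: -379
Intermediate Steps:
Function('F')(a) = Add(-4, a)
Add(Mul(Function('F')(Mul(-1, 1)), 50), -129) = Add(Mul(Add(-4, Mul(-1, 1)), 50), -129) = Add(Mul(Add(-4, -1), 50), -129) = Add(Mul(-5, 50), -129) = Add(-250, -129) = -379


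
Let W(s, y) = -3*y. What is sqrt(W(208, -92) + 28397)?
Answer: sqrt(28673) ≈ 169.33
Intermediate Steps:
sqrt(W(208, -92) + 28397) = sqrt(-3*(-92) + 28397) = sqrt(276 + 28397) = sqrt(28673)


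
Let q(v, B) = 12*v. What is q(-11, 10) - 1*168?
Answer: -300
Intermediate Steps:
q(-11, 10) - 1*168 = 12*(-11) - 1*168 = -132 - 168 = -300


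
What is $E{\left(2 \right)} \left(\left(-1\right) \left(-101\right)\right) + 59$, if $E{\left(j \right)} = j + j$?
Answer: $463$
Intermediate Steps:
$E{\left(j \right)} = 2 j$
$E{\left(2 \right)} \left(\left(-1\right) \left(-101\right)\right) + 59 = 2 \cdot 2 \left(\left(-1\right) \left(-101\right)\right) + 59 = 4 \cdot 101 + 59 = 404 + 59 = 463$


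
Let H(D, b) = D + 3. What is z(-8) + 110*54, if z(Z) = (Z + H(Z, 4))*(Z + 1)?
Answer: 6031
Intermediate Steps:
H(D, b) = 3 + D
z(Z) = (1 + Z)*(3 + 2*Z) (z(Z) = (Z + (3 + Z))*(Z + 1) = (3 + 2*Z)*(1 + Z) = (1 + Z)*(3 + 2*Z))
z(-8) + 110*54 = (3 + 2*(-8)² + 5*(-8)) + 110*54 = (3 + 2*64 - 40) + 5940 = (3 + 128 - 40) + 5940 = 91 + 5940 = 6031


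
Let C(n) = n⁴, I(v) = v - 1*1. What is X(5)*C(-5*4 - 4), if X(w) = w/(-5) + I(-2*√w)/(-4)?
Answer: -248832 + 165888*√5 ≈ 1.2210e+5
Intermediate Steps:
I(v) = -1 + v (I(v) = v - 1 = -1 + v)
X(w) = ¼ + √w/2 - w/5 (X(w) = w/(-5) + (-1 - 2*√w)/(-4) = w*(-⅕) + (-1 - 2*√w)*(-¼) = -w/5 + (¼ + √w/2) = ¼ + √w/2 - w/5)
X(5)*C(-5*4 - 4) = (¼ + √5/2 - ⅕*5)*(-5*4 - 4)⁴ = (¼ + √5/2 - 1)*(-20 - 4)⁴ = (-¾ + √5/2)*(-24)⁴ = (-¾ + √5/2)*331776 = -248832 + 165888*√5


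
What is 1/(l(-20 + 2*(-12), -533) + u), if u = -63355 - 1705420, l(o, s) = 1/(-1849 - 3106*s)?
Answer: -1653649/2924933009974 ≈ -5.6536e-7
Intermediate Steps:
u = -1768775
1/(l(-20 + 2*(-12), -533) + u) = 1/(-1/(1849 + 3106*(-533)) - 1768775) = 1/(-1/(1849 - 1655498) - 1768775) = 1/(-1/(-1653649) - 1768775) = 1/(-1*(-1/1653649) - 1768775) = 1/(1/1653649 - 1768775) = 1/(-2924933009974/1653649) = -1653649/2924933009974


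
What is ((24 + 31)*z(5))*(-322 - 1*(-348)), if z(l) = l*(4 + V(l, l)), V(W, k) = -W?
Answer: -7150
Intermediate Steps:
z(l) = l*(4 - l)
((24 + 31)*z(5))*(-322 - 1*(-348)) = ((24 + 31)*(5*(4 - 1*5)))*(-322 - 1*(-348)) = (55*(5*(4 - 5)))*(-322 + 348) = (55*(5*(-1)))*26 = (55*(-5))*26 = -275*26 = -7150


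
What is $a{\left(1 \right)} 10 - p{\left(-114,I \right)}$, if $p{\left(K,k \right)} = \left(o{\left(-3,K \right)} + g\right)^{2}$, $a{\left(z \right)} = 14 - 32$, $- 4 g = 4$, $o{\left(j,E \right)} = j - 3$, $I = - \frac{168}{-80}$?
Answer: $-229$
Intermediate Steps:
$I = \frac{21}{10}$ ($I = \left(-168\right) \left(- \frac{1}{80}\right) = \frac{21}{10} \approx 2.1$)
$o{\left(j,E \right)} = -3 + j$ ($o{\left(j,E \right)} = j - 3 = -3 + j$)
$g = -1$ ($g = \left(- \frac{1}{4}\right) 4 = -1$)
$a{\left(z \right)} = -18$
$p{\left(K,k \right)} = 49$ ($p{\left(K,k \right)} = \left(\left(-3 - 3\right) - 1\right)^{2} = \left(-6 - 1\right)^{2} = \left(-7\right)^{2} = 49$)
$a{\left(1 \right)} 10 - p{\left(-114,I \right)} = \left(-18\right) 10 - 49 = -180 - 49 = -229$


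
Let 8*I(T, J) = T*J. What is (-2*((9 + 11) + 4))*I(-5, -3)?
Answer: -90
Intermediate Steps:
I(T, J) = J*T/8 (I(T, J) = (T*J)/8 = (J*T)/8 = J*T/8)
(-2*((9 + 11) + 4))*I(-5, -3) = (-2*((9 + 11) + 4))*((⅛)*(-3)*(-5)) = -2*(20 + 4)*(15/8) = -2*24*(15/8) = -48*15/8 = -90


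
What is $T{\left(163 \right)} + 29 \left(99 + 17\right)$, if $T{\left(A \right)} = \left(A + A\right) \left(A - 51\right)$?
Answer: $39876$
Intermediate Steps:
$T{\left(A \right)} = 2 A \left(-51 + A\right)$
$T{\left(163 \right)} + 29 \left(99 + 17\right) = 2 \cdot 163 \left(-51 + 163\right) + 29 \left(99 + 17\right) = 2 \cdot 163 \cdot 112 + 29 \cdot 116 = 36512 + 3364 = 39876$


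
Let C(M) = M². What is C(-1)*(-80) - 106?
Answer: -186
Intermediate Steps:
C(-1)*(-80) - 106 = (-1)²*(-80) - 106 = 1*(-80) - 106 = -80 - 106 = -186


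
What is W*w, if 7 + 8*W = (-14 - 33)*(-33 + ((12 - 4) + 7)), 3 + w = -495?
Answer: -208911/4 ≈ -52228.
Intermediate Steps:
w = -498 (w = -3 - 495 = -498)
W = 839/8 (W = -7/8 + ((-14 - 33)*(-33 + ((12 - 4) + 7)))/8 = -7/8 + (-47*(-33 + (8 + 7)))/8 = -7/8 + (-47*(-33 + 15))/8 = -7/8 + (-47*(-18))/8 = -7/8 + (⅛)*846 = -7/8 + 423/4 = 839/8 ≈ 104.88)
W*w = (839/8)*(-498) = -208911/4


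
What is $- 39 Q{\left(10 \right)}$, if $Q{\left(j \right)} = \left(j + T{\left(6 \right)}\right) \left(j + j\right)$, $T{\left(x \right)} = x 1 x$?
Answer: $-35880$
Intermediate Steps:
$T{\left(x \right)} = x^{2}$ ($T{\left(x \right)} = x x = x^{2}$)
$Q{\left(j \right)} = 2 j \left(36 + j\right)$ ($Q{\left(j \right)} = \left(j + 6^{2}\right) \left(j + j\right) = \left(j + 36\right) 2 j = \left(36 + j\right) 2 j = 2 j \left(36 + j\right)$)
$- 39 Q{\left(10 \right)} = - 39 \cdot 2 \cdot 10 \left(36 + 10\right) = - 39 \cdot 2 \cdot 10 \cdot 46 = \left(-39\right) 920 = -35880$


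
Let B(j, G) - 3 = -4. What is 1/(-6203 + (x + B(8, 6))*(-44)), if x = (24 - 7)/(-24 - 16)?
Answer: -10/61403 ≈ -0.00016286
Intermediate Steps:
B(j, G) = -1 (B(j, G) = 3 - 4 = -1)
x = -17/40 (x = 17/(-40) = 17*(-1/40) = -17/40 ≈ -0.42500)
1/(-6203 + (x + B(8, 6))*(-44)) = 1/(-6203 + (-17/40 - 1)*(-44)) = 1/(-6203 - 57/40*(-44)) = 1/(-6203 + 627/10) = 1/(-61403/10) = -10/61403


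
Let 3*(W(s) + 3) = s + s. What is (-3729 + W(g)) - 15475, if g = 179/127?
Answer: -7317509/381 ≈ -19206.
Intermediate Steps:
g = 179/127 (g = 179*(1/127) = 179/127 ≈ 1.4094)
W(s) = -3 + 2*s/3 (W(s) = -3 + (s + s)/3 = -3 + (2*s)/3 = -3 + 2*s/3)
(-3729 + W(g)) - 15475 = (-3729 + (-3 + (2/3)*(179/127))) - 15475 = (-3729 + (-3 + 358/381)) - 15475 = (-3729 - 785/381) - 15475 = -1421534/381 - 15475 = -7317509/381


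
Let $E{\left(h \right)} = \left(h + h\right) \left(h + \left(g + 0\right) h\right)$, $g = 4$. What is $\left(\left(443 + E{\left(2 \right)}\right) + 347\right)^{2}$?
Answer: $688900$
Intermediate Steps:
$E{\left(h \right)} = 10 h^{2}$ ($E{\left(h \right)} = \left(h + h\right) \left(h + \left(4 + 0\right) h\right) = 2 h \left(h + 4 h\right) = 2 h 5 h = 10 h^{2}$)
$\left(\left(443 + E{\left(2 \right)}\right) + 347\right)^{2} = \left(\left(443 + 10 \cdot 2^{2}\right) + 347\right)^{2} = \left(\left(443 + 10 \cdot 4\right) + 347\right)^{2} = \left(\left(443 + 40\right) + 347\right)^{2} = \left(483 + 347\right)^{2} = 830^{2} = 688900$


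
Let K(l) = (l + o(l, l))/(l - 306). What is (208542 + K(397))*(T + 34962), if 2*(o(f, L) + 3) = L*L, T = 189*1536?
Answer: 6198438196953/91 ≈ 6.8115e+10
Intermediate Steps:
T = 290304
o(f, L) = -3 + L²/2 (o(f, L) = -3 + (L*L)/2 = -3 + L²/2)
K(l) = (-3 + l + l²/2)/(-306 + l) (K(l) = (l + (-3 + l²/2))/(l - 306) = (-3 + l + l²/2)/(-306 + l))
(208542 + K(397))*(T + 34962) = (208542 + (-3 + 397 + (½)*397²)/(-306 + 397))*(290304 + 34962) = (208542 + (-3 + 397 + (½)*157609)/91)*325266 = (208542 + (-3 + 397 + 157609/2)/91)*325266 = (208542 + (1/91)*(158397/2))*325266 = (208542 + 158397/182)*325266 = (38113041/182)*325266 = 6198438196953/91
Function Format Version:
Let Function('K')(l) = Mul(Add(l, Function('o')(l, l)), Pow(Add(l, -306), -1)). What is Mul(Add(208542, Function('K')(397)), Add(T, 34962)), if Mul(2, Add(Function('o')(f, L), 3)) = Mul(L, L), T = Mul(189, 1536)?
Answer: Rational(6198438196953, 91) ≈ 6.8115e+10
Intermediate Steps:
T = 290304
Function('o')(f, L) = Add(-3, Mul(Rational(1, 2), Pow(L, 2))) (Function('o')(f, L) = Add(-3, Mul(Rational(1, 2), Mul(L, L))) = Add(-3, Mul(Rational(1, 2), Pow(L, 2))))
Function('K')(l) = Mul(Pow(Add(-306, l), -1), Add(-3, l, Mul(Rational(1, 2), Pow(l, 2)))) (Function('K')(l) = Mul(Add(l, Add(-3, Mul(Rational(1, 2), Pow(l, 2)))), Pow(Add(l, -306), -1)) = Mul(Add(-3, l, Mul(Rational(1, 2), Pow(l, 2))), Pow(Add(-306, l), -1)) = Mul(Pow(Add(-306, l), -1), Add(-3, l, Mul(Rational(1, 2), Pow(l, 2)))))
Mul(Add(208542, Function('K')(397)), Add(T, 34962)) = Mul(Add(208542, Mul(Pow(Add(-306, 397), -1), Add(-3, 397, Mul(Rational(1, 2), Pow(397, 2))))), Add(290304, 34962)) = Mul(Add(208542, Mul(Pow(91, -1), Add(-3, 397, Mul(Rational(1, 2), 157609)))), 325266) = Mul(Add(208542, Mul(Rational(1, 91), Add(-3, 397, Rational(157609, 2)))), 325266) = Mul(Add(208542, Mul(Rational(1, 91), Rational(158397, 2))), 325266) = Mul(Add(208542, Rational(158397, 182)), 325266) = Mul(Rational(38113041, 182), 325266) = Rational(6198438196953, 91)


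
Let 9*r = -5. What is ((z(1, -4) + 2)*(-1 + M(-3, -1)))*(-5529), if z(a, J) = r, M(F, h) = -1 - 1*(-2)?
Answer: 0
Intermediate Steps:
r = -5/9 (r = (1/9)*(-5) = -5/9 ≈ -0.55556)
M(F, h) = 1 (M(F, h) = -1 + 2 = 1)
z(a, J) = -5/9
((z(1, -4) + 2)*(-1 + M(-3, -1)))*(-5529) = ((-5/9 + 2)*(-1 + 1))*(-5529) = ((13/9)*0)*(-5529) = 0*(-5529) = 0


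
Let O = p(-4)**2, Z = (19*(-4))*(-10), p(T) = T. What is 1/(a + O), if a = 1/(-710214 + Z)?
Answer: 709454/11351263 ≈ 0.062500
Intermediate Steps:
Z = 760 (Z = -76*(-10) = 760)
O = 16 (O = (-4)**2 = 16)
a = -1/709454 (a = 1/(-710214 + 760) = 1/(-709454) = -1/709454 ≈ -1.4095e-6)
1/(a + O) = 1/(-1/709454 + 16) = 1/(11351263/709454) = 709454/11351263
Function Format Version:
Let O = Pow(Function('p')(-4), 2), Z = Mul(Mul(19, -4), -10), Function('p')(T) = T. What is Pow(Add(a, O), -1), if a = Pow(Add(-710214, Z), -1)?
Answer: Rational(709454, 11351263) ≈ 0.062500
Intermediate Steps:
Z = 760 (Z = Mul(-76, -10) = 760)
O = 16 (O = Pow(-4, 2) = 16)
a = Rational(-1, 709454) (a = Pow(Add(-710214, 760), -1) = Pow(-709454, -1) = Rational(-1, 709454) ≈ -1.4095e-6)
Pow(Add(a, O), -1) = Pow(Add(Rational(-1, 709454), 16), -1) = Pow(Rational(11351263, 709454), -1) = Rational(709454, 11351263)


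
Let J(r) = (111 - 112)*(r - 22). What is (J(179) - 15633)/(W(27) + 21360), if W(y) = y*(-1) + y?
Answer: -1579/2136 ≈ -0.73923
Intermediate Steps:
W(y) = 0 (W(y) = -y + y = 0)
J(r) = 22 - r (J(r) = -(-22 + r) = 22 - r)
(J(179) - 15633)/(W(27) + 21360) = ((22 - 1*179) - 15633)/(0 + 21360) = ((22 - 179) - 15633)/21360 = (-157 - 15633)*(1/21360) = -15790*1/21360 = -1579/2136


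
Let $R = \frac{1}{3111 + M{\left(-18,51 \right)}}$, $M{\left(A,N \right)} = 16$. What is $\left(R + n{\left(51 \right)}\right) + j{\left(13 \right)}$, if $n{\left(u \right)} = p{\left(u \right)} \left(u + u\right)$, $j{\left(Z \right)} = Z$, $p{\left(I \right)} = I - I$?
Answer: $\frac{40652}{3127} \approx 13.0$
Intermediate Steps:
$p{\left(I \right)} = 0$
$R = \frac{1}{3127}$ ($R = \frac{1}{3111 + 16} = \frac{1}{3127} \approx 0.0003198$)
$n{\left(u \right)} = 0$ ($n{\left(u \right)} = 0 \left(u + u\right) = 0 \cdot 2 u = 0$)
$\left(R + n{\left(51 \right)}\right) + j{\left(13 \right)} = \left(\frac{1}{3127} + 0\right) + 13 = \frac{1}{3127} + 13 = \frac{40652}{3127}$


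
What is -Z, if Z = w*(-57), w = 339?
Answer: 19323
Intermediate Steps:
Z = -19323 (Z = 339*(-57) = -19323)
-Z = -1*(-19323) = 19323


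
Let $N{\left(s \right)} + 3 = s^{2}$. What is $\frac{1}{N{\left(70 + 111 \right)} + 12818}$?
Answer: $\frac{1}{45576} \approx 2.1941 \cdot 10^{-5}$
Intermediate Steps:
$N{\left(s \right)} = -3 + s^{2}$
$\frac{1}{N{\left(70 + 111 \right)} + 12818} = \frac{1}{\left(-3 + \left(70 + 111\right)^{2}\right) + 12818} = \frac{1}{\left(-3 + 181^{2}\right) + 12818} = \frac{1}{\left(-3 + 32761\right) + 12818} = \frac{1}{32758 + 12818} = \frac{1}{45576}$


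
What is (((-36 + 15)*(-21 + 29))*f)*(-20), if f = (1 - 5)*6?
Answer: -80640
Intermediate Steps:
f = -24 (f = -4*6 = -24)
(((-36 + 15)*(-21 + 29))*f)*(-20) = (((-36 + 15)*(-21 + 29))*(-24))*(-20) = (-21*8*(-24))*(-20) = -168*(-24)*(-20) = 4032*(-20) = -80640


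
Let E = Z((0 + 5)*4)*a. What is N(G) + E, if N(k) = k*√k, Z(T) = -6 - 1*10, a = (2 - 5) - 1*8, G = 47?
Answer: 176 + 47*√47 ≈ 498.22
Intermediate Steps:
a = -11 (a = -3 - 8 = -11)
Z(T) = -16 (Z(T) = -6 - 10 = -16)
N(k) = k^(3/2)
E = 176 (E = -16*(-11) = 176)
N(G) + E = 47^(3/2) + 176 = 47*√47 + 176 = 176 + 47*√47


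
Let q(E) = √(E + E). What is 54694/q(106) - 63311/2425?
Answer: -63311/2425 + 27347*√53/53 ≈ 3730.3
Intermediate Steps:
q(E) = √2*√E (q(E) = √(2*E) = √2*√E)
54694/q(106) - 63311/2425 = 54694/((√2*√106)) - 63311/2425 = 54694/((2*√53)) - 63311*1/2425 = 54694*(√53/106) - 63311/2425 = 27347*√53/53 - 63311/2425 = -63311/2425 + 27347*√53/53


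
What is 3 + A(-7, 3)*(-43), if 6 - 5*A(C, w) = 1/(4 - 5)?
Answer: -286/5 ≈ -57.200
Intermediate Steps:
A(C, w) = 7/5 (A(C, w) = 6/5 - 1/(5*(4 - 5)) = 6/5 - 1/5/(-1) = 6/5 - 1/5*(-1) = 6/5 + 1/5 = 7/5)
3 + A(-7, 3)*(-43) = 3 + (7/5)*(-43) = 3 - 301/5 = -286/5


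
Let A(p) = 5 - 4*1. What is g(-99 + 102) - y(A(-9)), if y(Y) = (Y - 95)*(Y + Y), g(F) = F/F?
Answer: 189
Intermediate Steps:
A(p) = 1 (A(p) = 5 - 4 = 1)
g(F) = 1
y(Y) = 2*Y*(-95 + Y) (y(Y) = (-95 + Y)*(2*Y) = 2*Y*(-95 + Y))
g(-99 + 102) - y(A(-9)) = 1 - 2*(-95 + 1) = 1 - 2*(-94) = 1 - 1*(-188) = 1 + 188 = 189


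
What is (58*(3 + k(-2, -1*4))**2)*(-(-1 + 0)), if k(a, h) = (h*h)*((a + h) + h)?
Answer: 1429642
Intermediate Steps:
k(a, h) = h**2*(a + 2*h)
(58*(3 + k(-2, -1*4))**2)*(-(-1 + 0)) = (58*(3 + (-1*4)**2*(-2 + 2*(-1*4)))**2)*(-(-1 + 0)) = (58*(3 + (-4)**2*(-2 + 2*(-4)))**2)*(-1*(-1)) = (58*(3 + 16*(-2 - 8))**2)*1 = (58*(3 + 16*(-10))**2)*1 = (58*(3 - 160)**2)*1 = (58*(-157)**2)*1 = (58*24649)*1 = 1429642*1 = 1429642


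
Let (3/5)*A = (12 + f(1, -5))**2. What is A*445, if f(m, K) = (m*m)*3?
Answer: 166875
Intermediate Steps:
f(m, K) = 3*m**2 (f(m, K) = m**2*3 = 3*m**2)
A = 375 (A = 5*(12 + 3*1**2)**2/3 = 5*(12 + 3*1)**2/3 = 5*(12 + 3)**2/3 = (5/3)*15**2 = (5/3)*225 = 375)
A*445 = 375*445 = 166875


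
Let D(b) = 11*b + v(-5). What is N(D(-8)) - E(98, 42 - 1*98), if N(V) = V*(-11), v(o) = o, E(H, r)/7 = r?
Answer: 1415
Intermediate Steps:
E(H, r) = 7*r
D(b) = -5 + 11*b (D(b) = 11*b - 5 = -5 + 11*b)
N(V) = -11*V
N(D(-8)) - E(98, 42 - 1*98) = -11*(-5 + 11*(-8)) - 7*(42 - 1*98) = -11*(-5 - 88) - 7*(42 - 98) = -11*(-93) - 7*(-56) = 1023 - 1*(-392) = 1023 + 392 = 1415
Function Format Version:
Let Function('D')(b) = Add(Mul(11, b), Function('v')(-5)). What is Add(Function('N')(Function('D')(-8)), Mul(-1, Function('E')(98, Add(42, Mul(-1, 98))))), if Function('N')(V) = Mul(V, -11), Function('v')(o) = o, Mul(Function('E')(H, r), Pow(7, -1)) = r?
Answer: 1415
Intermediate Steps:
Function('E')(H, r) = Mul(7, r)
Function('D')(b) = Add(-5, Mul(11, b)) (Function('D')(b) = Add(Mul(11, b), -5) = Add(-5, Mul(11, b)))
Function('N')(V) = Mul(-11, V)
Add(Function('N')(Function('D')(-8)), Mul(-1, Function('E')(98, Add(42, Mul(-1, 98))))) = Add(Mul(-11, Add(-5, Mul(11, -8))), Mul(-1, Mul(7, Add(42, Mul(-1, 98))))) = Add(Mul(-11, Add(-5, -88)), Mul(-1, Mul(7, Add(42, -98)))) = Add(Mul(-11, -93), Mul(-1, Mul(7, -56))) = Add(1023, Mul(-1, -392)) = Add(1023, 392) = 1415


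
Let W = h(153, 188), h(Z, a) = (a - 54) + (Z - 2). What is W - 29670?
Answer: -29385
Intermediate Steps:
h(Z, a) = -56 + Z + a (h(Z, a) = (-54 + a) + (-2 + Z) = -56 + Z + a)
W = 285 (W = -56 + 153 + 188 = 285)
W - 29670 = 285 - 29670 = -29385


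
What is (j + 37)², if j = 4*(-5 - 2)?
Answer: 81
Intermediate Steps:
j = -28 (j = 4*(-7) = -28)
(j + 37)² = (-28 + 37)² = 9² = 81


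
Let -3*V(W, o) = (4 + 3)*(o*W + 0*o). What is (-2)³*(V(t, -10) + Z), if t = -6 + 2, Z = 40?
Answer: 1280/3 ≈ 426.67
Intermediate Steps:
t = -4
V(W, o) = -7*W*o/3 (V(W, o) = -(4 + 3)*(o*W + 0*o)/3 = -7*(W*o + 0)/3 = -7*W*o/3)
(-2)³*(V(t, -10) + Z) = (-2)³*(-7/3*(-4)*(-10) + 40) = -8*(-280/3 + 40) = -8*(-160/3) = 1280/3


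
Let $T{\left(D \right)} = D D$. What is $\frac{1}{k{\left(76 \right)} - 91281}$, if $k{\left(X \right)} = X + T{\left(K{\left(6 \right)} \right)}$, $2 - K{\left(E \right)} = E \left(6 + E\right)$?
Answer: $- \frac{1}{86305} \approx -1.1587 \cdot 10^{-5}$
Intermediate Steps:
$K{\left(E \right)} = 2 - E \left(6 + E\right)$
$T{\left(D \right)} = D^{2}$
$k{\left(X \right)} = 4900 + X$ ($k{\left(X \right)} = X + \left(2 - 6^{2} - 36\right)^{2} = X + \left(2 - 36 - 36\right)^{2} = X + \left(-70\right)^{2} = X + 4900 = 4900 + X$)
$\frac{1}{k{\left(76 \right)} - 91281} = \frac{1}{\left(4900 + 76\right) - 91281} = \frac{1}{4976 - 91281} = \frac{1}{-86305} = - \frac{1}{86305}$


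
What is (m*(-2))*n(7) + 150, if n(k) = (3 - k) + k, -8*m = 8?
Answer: 156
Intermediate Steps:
m = -1 (m = -⅛*8 = -1)
n(k) = 3
(m*(-2))*n(7) + 150 = -1*(-2)*3 + 150 = 2*3 + 150 = 6 + 150 = 156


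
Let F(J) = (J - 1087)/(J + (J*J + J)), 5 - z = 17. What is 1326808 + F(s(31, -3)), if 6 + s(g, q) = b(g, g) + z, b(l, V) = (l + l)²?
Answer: 588858619411/443816 ≈ 1.3268e+6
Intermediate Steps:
z = -12 (z = 5 - 1*17 = 5 - 17 = -12)
b(l, V) = 4*l² (b(l, V) = (2*l)² = 4*l²)
s(g, q) = -18 + 4*g² (s(g, q) = -6 + (4*g² - 12) = -6 + (-12 + 4*g²) = -18 + 4*g²)
F(J) = (-1087 + J)/(J² + 2*J) (F(J) = (-1087 + J)/(J + (J² + J)) = (-1087 + J)/(J + (J + J²)) = (-1087 + J)/(J² + 2*J))
1326808 + F(s(31, -3)) = 1326808 + (-1087 + (-18 + 4*31²))/((-18 + 4*31²)*(2 + (-18 + 4*31²))) = 1326808 + (-1087 + (-18 + 4*961))/((-18 + 4*961)*(2 + (-18 + 4*961))) = 1326808 + (-1087 + (-18 + 3844))/((-18 + 3844)*(2 + (-18 + 3844))) = 1326808 + (-1087 + 3826)/(3826*(2 + 3826)) = 1326808 + (1/3826)*2739/3828 = 1326808 + (1/3826)*(1/3828)*2739 = 1326808 + 83/443816 = 588858619411/443816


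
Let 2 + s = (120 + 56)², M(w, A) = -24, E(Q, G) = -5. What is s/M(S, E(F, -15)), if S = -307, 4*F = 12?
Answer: -15487/12 ≈ -1290.6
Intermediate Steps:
F = 3 (F = (¼)*12 = 3)
s = 30974 (s = -2 + (120 + 56)² = -2 + 176² = -2 + 30976 = 30974)
s/M(S, E(F, -15)) = 30974/(-24) = 30974*(-1/24) = -15487/12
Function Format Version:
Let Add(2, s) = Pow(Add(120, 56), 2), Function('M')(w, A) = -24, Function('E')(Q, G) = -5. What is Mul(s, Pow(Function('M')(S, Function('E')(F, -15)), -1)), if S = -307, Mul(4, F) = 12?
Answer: Rational(-15487, 12) ≈ -1290.6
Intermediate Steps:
F = 3 (F = Mul(Rational(1, 4), 12) = 3)
s = 30974 (s = Add(-2, Pow(Add(120, 56), 2)) = Add(-2, Pow(176, 2)) = Add(-2, 30976) = 30974)
Mul(s, Pow(Function('M')(S, Function('E')(F, -15)), -1)) = Mul(30974, Pow(-24, -1)) = Mul(30974, Rational(-1, 24)) = Rational(-15487, 12)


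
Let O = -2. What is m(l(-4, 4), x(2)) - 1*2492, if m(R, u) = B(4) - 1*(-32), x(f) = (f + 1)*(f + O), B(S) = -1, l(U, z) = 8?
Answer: -2461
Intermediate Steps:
x(f) = (1 + f)*(-2 + f) (x(f) = (f + 1)*(f - 2) = (1 + f)*(-2 + f))
m(R, u) = 31 (m(R, u) = -1 - 1*(-32) = -1 + 32 = 31)
m(l(-4, 4), x(2)) - 1*2492 = 31 - 1*2492 = 31 - 2492 = -2461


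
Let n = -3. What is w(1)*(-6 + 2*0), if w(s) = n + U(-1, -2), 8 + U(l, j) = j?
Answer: 78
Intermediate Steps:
U(l, j) = -8 + j
w(s) = -13 (w(s) = -3 + (-8 - 2) = -3 - 10 = -13)
w(1)*(-6 + 2*0) = -13*(-6 + 2*0) = -13*(-6 + 0) = -13*(-6) = 78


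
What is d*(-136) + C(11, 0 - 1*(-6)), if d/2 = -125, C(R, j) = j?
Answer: 34006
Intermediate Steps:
d = -250 (d = 2*(-125) = -250)
d*(-136) + C(11, 0 - 1*(-6)) = -250*(-136) + (0 - 1*(-6)) = 34000 + (0 + 6) = 34000 + 6 = 34006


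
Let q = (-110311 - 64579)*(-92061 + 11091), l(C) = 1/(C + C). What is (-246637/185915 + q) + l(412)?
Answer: 21061705454984709/1487320 ≈ 1.4161e+10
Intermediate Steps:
l(C) = 1/(2*C)
q = 14160843300 (q = -174890*(-80970) = 14160843300)
(-246637/185915 + q) + l(412) = (-246637/185915 + 14160843300) + (½)/412 = (-246637*1/185915 + 14160843300) + (½)*(1/412) = (-246637/185915 + 14160843300) + 1/824 = 2632713181872863/185915 + 1/824 = 21061705454984709/1487320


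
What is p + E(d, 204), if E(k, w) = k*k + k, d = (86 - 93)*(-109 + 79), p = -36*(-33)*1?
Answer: 45498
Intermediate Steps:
p = 1188 (p = 1188*1 = 1188)
d = 210 (d = -7*(-30) = 210)
E(k, w) = k + k**2 (E(k, w) = k**2 + k = k + k**2)
p + E(d, 204) = 1188 + 210*(1 + 210) = 1188 + 210*211 = 1188 + 44310 = 45498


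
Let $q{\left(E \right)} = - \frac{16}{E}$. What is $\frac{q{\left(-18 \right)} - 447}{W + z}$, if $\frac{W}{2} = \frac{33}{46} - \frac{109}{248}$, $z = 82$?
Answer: $- \frac{11450780}{2119041} \approx -5.4038$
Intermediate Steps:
$W = \frac{1585}{2852}$ ($W = 2 \left(\frac{33}{46} - \frac{109}{248}\right) = 2 \cdot \frac{1585}{5704} = \frac{1585}{2852} \approx 0.55575$)
$\frac{q{\left(-18 \right)} - 447}{W + z} = \frac{- \frac{16}{-18} - 447}{\frac{1585}{2852} + 82} = \frac{\left(-16\right) \left(- \frac{1}{18}\right) - 447}{\frac{235449}{2852}} = \left(\frac{8}{9} - 447\right) \frac{2852}{235449} = \left(- \frac{4015}{9}\right) \frac{2852}{235449} = - \frac{11450780}{2119041}$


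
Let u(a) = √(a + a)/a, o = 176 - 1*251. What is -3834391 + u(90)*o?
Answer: -3834391 - 5*√5 ≈ -3.8344e+6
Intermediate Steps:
o = -75 (o = 176 - 251 = -75)
u(a) = √2/√a (u(a) = √(2*a)/a = (√2*√a)/a = √2/√a)
-3834391 + u(90)*o = -3834391 + (√2/√90)*(-75) = -3834391 + (√2*(√10/30))*(-75) = -3834391 + (√5/15)*(-75) = -3834391 - 5*√5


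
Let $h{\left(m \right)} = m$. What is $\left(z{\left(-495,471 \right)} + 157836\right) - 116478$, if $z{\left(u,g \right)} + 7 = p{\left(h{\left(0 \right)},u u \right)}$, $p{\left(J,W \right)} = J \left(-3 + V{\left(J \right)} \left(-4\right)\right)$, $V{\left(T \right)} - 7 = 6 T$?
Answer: $41351$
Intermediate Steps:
$V{\left(T \right)} = 7 + 6 T$
$p{\left(J,W \right)} = J \left(-31 - 24 J\right)$ ($p{\left(J,W \right)} = J \left(-3 + \left(7 + 6 J\right) \left(-4\right)\right) = J \left(-3 - \left(28 + 24 J\right)\right) = J \left(-31 - 24 J\right)$)
$z{\left(u,g \right)} = -7$ ($z{\left(u,g \right)} = -7 - 0 \left(31 + 24 \cdot 0\right) = -7 - 0 \left(31 + 0\right) = -7 - 0 \cdot 31 = -7 + 0 = -7$)
$\left(z{\left(-495,471 \right)} + 157836\right) - 116478 = \left(-7 + 157836\right) - 116478 = 157829 - 116478 = 41351$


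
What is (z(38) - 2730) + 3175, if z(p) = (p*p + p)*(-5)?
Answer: -6965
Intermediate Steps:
z(p) = -5*p - 5*p**2 (z(p) = (p**2 + p)*(-5) = (p + p**2)*(-5) = -5*p - 5*p**2)
(z(38) - 2730) + 3175 = (-5*38*(1 + 38) - 2730) + 3175 = (-5*38*39 - 2730) + 3175 = (-7410 - 2730) + 3175 = -10140 + 3175 = -6965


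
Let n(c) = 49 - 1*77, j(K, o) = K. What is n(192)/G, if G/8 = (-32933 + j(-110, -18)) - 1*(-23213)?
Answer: 7/19660 ≈ 0.00035605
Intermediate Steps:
n(c) = -28 (n(c) = 49 - 77 = -28)
G = -78640 (G = 8*((-32933 - 110) - 1*(-23213)) = 8*(-33043 + 23213) = 8*(-9830) = -78640)
n(192)/G = -28/(-78640) = -28*(-1/78640) = 7/19660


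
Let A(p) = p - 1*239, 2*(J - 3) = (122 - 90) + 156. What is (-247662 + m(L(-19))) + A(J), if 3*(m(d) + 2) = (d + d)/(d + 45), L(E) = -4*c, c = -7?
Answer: -54269458/219 ≈ -2.4781e+5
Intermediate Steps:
L(E) = 28 (L(E) = -4*(-7) = 28)
J = 97 (J = 3 + ((122 - 90) + 156)/2 = 3 + (32 + 156)/2 = 3 + (½)*188 = 3 + 94 = 97)
A(p) = -239 + p (A(p) = p - 239 = -239 + p)
m(d) = -2 + 2*d/(3*(45 + d)) (m(d) = -2 + ((d + d)/(d + 45))/3 = -2 + ((2*d)/(45 + d))/3 = -2 + (2*d/(45 + d))/3 = -2 + 2*d/(3*(45 + d)))
(-247662 + m(L(-19))) + A(J) = (-247662 + 2*(-135 - 2*28)/(3*(45 + 28))) + (-239 + 97) = (-247662 + (⅔)*(-135 - 56)/73) - 142 = (-247662 + (⅔)*(1/73)*(-191)) - 142 = (-247662 - 382/219) - 142 = -54238360/219 - 142 = -54269458/219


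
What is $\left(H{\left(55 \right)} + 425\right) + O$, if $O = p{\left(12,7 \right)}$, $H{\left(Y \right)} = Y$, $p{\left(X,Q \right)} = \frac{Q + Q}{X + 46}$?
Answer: $\frac{13927}{29} \approx 480.24$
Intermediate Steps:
$p{\left(X,Q \right)} = \frac{2 Q}{46 + X}$
$O = \frac{7}{29}$ ($O = 2 \cdot 7 \frac{1}{46 + 12} = 2 \cdot 7 \cdot \frac{1}{58} = \frac{7}{29} \approx 0.24138$)
$\left(H{\left(55 \right)} + 425\right) + O = \left(55 + 425\right) + \frac{7}{29} = 480 + \frac{7}{29} = \frac{13927}{29}$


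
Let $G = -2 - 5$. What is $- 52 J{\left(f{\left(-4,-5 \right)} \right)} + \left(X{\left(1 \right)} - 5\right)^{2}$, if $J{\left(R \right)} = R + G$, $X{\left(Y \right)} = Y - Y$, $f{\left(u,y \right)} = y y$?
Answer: $-911$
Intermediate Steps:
$G = -7$
$f{\left(u,y \right)} = y^{2}$
$X{\left(Y \right)} = 0$
$J{\left(R \right)} = -7 + R$ ($J{\left(R \right)} = R - 7 = -7 + R$)
$- 52 J{\left(f{\left(-4,-5 \right)} \right)} + \left(X{\left(1 \right)} - 5\right)^{2} = - 52 \left(-7 + \left(-5\right)^{2}\right) + \left(0 - 5\right)^{2} = - 52 \left(-7 + 25\right) + \left(-5\right)^{2} = \left(-52\right) 18 + 25 = -936 + 25 = -911$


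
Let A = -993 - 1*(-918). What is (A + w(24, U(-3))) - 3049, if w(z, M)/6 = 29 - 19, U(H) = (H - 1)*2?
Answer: -3064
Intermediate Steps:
U(H) = -2 + 2*H (U(H) = (-1 + H)*2 = -2 + 2*H)
w(z, M) = 60 (w(z, M) = 6*(29 - 19) = 6*10 = 60)
A = -75 (A = -993 + 918 = -75)
(A + w(24, U(-3))) - 3049 = (-75 + 60) - 3049 = -15 - 3049 = -3064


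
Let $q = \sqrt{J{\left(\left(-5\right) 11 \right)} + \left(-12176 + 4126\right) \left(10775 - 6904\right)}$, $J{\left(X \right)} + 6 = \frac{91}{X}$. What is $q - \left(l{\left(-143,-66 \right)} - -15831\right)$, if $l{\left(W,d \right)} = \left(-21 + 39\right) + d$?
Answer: $-15783 + \frac{i \sqrt{94263711905}}{55} \approx -15783.0 + 5582.3 i$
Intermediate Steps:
$l{\left(W,d \right)} = 18 + d$
$J{\left(X \right)} = -6 + \frac{91}{X}$
$q = \frac{i \sqrt{94263711905}}{55}$ ($q = \sqrt{\left(-6 + \frac{91}{\left(-5\right) 11}\right) + \left(-12176 + 4126\right) \left(10775 - 6904\right)} = \sqrt{\left(-6 + \frac{91}{-55}\right) - 31161550} = \sqrt{\left(-6 + 91 \left(- \frac{1}{55}\right)\right) - 31161550} = \sqrt{\left(-6 - \frac{91}{55}\right) - 31161550} = \sqrt{- \frac{421}{55} - 31161550} = \sqrt{- \frac{1713885671}{55}} = \frac{i \sqrt{94263711905}}{55} \approx 5582.3 i$)
$q - \left(l{\left(-143,-66 \right)} - -15831\right) = \frac{i \sqrt{94263711905}}{55} - \left(\left(18 - 66\right) - -15831\right) = \frac{i \sqrt{94263711905}}{55} - \left(-48 + 15831\right) = \frac{i \sqrt{94263711905}}{55} - 15783 = -15783 + \frac{i \sqrt{94263711905}}{55}$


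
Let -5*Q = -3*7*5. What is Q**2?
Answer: 441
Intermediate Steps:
Q = 21 (Q = -(-3*7)*5/5 = -(-21)*5/5 = -1/5*(-105) = 21)
Q**2 = 21**2 = 441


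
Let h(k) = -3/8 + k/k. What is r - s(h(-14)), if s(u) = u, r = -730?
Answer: -5845/8 ≈ -730.63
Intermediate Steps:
h(k) = 5/8 (h(k) = -3*⅛ + 1 = -3/8 + 1 = 5/8)
r - s(h(-14)) = -730 - 1*5/8 = -730 - 5/8 = -5845/8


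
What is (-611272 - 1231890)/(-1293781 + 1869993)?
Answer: -921581/288106 ≈ -3.1988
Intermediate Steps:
(-611272 - 1231890)/(-1293781 + 1869993) = -1843162/576212 = -1843162*1/576212 = -921581/288106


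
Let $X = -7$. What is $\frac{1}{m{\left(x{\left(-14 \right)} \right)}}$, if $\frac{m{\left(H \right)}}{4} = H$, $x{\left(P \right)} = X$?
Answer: $- \frac{1}{28} \approx -0.035714$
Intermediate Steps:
$x{\left(P \right)} = -7$
$m{\left(H \right)} = 4 H$
$\frac{1}{m{\left(x{\left(-14 \right)} \right)}} = \frac{1}{4 \left(-7\right)} = \frac{1}{-28} = - \frac{1}{28}$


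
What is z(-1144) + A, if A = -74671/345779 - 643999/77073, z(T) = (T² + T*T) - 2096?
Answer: 69700130075306788/26650224867 ≈ 2.6154e+6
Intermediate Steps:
z(T) = -2096 + 2*T² (z(T) = (T² + T²) - 2096 = 2*T² - 2096 = -2096 + 2*T²)
A = -228436448204/26650224867 (A = -74671*1/345779 - 643999*1/77073 = -74671/345779 - 643999/77073 = -228436448204/26650224867 ≈ -8.5717)
z(-1144) + A = (-2096 + 2*(-1144)²) - 228436448204/26650224867 = (-2096 + 2*1308736) - 228436448204/26650224867 = (-2096 + 2617472) - 228436448204/26650224867 = 2615376 - 228436448204/26650224867 = 69700130075306788/26650224867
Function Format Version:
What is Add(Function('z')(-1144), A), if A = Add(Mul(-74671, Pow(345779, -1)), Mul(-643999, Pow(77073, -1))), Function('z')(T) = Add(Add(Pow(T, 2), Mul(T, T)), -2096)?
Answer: Rational(69700130075306788, 26650224867) ≈ 2.6154e+6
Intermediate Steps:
Function('z')(T) = Add(-2096, Mul(2, Pow(T, 2))) (Function('z')(T) = Add(Add(Pow(T, 2), Pow(T, 2)), -2096) = Add(Mul(2, Pow(T, 2)), -2096) = Add(-2096, Mul(2, Pow(T, 2))))
A = Rational(-228436448204, 26650224867) (A = Add(Mul(-74671, Rational(1, 345779)), Mul(-643999, Rational(1, 77073))) = Add(Rational(-74671, 345779), Rational(-643999, 77073)) = Rational(-228436448204, 26650224867) ≈ -8.5717)
Add(Function('z')(-1144), A) = Add(Add(-2096, Mul(2, Pow(-1144, 2))), Rational(-228436448204, 26650224867)) = Add(Add(-2096, Mul(2, 1308736)), Rational(-228436448204, 26650224867)) = Add(Add(-2096, 2617472), Rational(-228436448204, 26650224867)) = Add(2615376, Rational(-228436448204, 26650224867)) = Rational(69700130075306788, 26650224867)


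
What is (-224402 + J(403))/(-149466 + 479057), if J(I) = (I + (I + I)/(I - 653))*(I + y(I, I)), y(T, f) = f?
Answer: 12227182/41198875 ≈ 0.29678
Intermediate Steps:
J(I) = 2*I*(I + 2*I/(-653 + I)) (J(I) = (I + (I + I)/(I - 653))*(I + I) = (I + (2*I)/(-653 + I))*(2*I) = (I + 2*I/(-653 + I))*(2*I) = 2*I*(I + 2*I/(-653 + I)))
(-224402 + J(403))/(-149466 + 479057) = (-224402 + 2*403²*(-651 + 403)/(-653 + 403))/(-149466 + 479057) = (-224402 + 2*162409*(-248)/(-250))/329591 = (-224402 + 2*162409*(-1/250)*(-248))*(1/329591) = (-224402 + 40277432/125)*(1/329591) = (12227182/125)*(1/329591) = 12227182/41198875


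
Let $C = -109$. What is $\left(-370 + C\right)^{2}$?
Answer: $229441$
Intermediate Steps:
$\left(-370 + C\right)^{2} = \left(-370 - 109\right)^{2} = \left(-479\right)^{2} = 229441$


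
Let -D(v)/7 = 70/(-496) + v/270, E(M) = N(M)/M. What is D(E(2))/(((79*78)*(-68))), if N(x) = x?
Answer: -32207/14028655680 ≈ -2.2958e-6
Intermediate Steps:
E(M) = 1 (E(M) = M/M = 1)
D(v) = 245/248 - 7*v/270 (D(v) = -7*(70/(-496) + v/270) = -7*(70*(-1/496) + v*(1/270)) = -7*(-35/248 + v/270) = 245/248 - 7*v/270)
D(E(2))/(((79*78)*(-68))) = (245/248 - 7/270*1)/(((79*78)*(-68))) = (245/248 - 7/270)/((6162*(-68))) = (32207/33480)/(-419016) = (32207/33480)*(-1/419016) = -32207/14028655680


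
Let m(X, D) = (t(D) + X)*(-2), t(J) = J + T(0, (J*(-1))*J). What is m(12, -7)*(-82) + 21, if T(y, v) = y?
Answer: 841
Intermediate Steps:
t(J) = J (t(J) = J + 0 = J)
m(X, D) = -2*D - 2*X (m(X, D) = (D + X)*(-2) = -2*D - 2*X)
m(12, -7)*(-82) + 21 = (-2*(-7) - 2*12)*(-82) + 21 = (14 - 24)*(-82) + 21 = -10*(-82) + 21 = 820 + 21 = 841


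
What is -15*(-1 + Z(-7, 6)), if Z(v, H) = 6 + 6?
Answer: -165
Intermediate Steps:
Z(v, H) = 12
-15*(-1 + Z(-7, 6)) = -15*(-1 + 12) = -15*11 = -165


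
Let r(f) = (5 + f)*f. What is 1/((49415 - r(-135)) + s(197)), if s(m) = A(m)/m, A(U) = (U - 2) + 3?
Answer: 197/6277603 ≈ 3.1381e-5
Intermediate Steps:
A(U) = 1 + U (A(U) = (-2 + U) + 3 = 1 + U)
r(f) = f*(5 + f)
s(m) = (1 + m)/m
1/((49415 - r(-135)) + s(197)) = 1/((49415 - (-135)*(5 - 135)) + (1 + 197)/197) = 1/((49415 - (-135)*(-130)) + (1/197)*198) = 1/((49415 - 1*17550) + 198/197) = 1/((49415 - 17550) + 198/197) = 1/(31865 + 198/197) = 1/(6277603/197) = 197/6277603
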